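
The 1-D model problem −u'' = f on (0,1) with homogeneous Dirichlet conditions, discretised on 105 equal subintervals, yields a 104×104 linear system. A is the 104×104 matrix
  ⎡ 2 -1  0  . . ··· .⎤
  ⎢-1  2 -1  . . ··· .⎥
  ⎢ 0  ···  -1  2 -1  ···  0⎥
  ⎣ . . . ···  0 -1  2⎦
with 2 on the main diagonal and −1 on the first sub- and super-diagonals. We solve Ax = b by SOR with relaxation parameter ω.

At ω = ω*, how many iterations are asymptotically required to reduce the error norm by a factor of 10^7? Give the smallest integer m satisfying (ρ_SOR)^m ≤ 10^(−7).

n=104: λ(B_J) = 1 − λ(A)/2 = cos(kπ/105); k=1 gives ρ_J = 0.9995524.
√(1−ρ_J²) = |sin(π/105)| = 0.0299155
ω* = 2/(1 + 0.0299155) = 2/1.0299155 = 1.9419069.
and ρ(B_{ω*}) = 1.9419069 − 1 = 0.9419069.
(0.9419069)^m ≤ 10^{−7}  ⇒  m·ln(0.9419069) ≤ −7·ln10  ⇒  m ≥ 269.314  ⇒  m = 270

m = 270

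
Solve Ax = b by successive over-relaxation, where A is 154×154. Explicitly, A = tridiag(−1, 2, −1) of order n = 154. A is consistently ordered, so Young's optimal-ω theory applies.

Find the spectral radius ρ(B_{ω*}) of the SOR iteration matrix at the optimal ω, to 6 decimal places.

B_J for the 154×154 system has eigenvalues cos(kπ/155); ρ_J = cos(π/155) = 0.999795.
√(1−ρ_J²) = |sin(π/155)| = 0.0202670
ω* = 2/(1 + 0.0202670) = 2/1.0202670 = 1.960271.
and ρ(B_{ω*}) = 1.960271 − 1 = 0.960271.

ρ_SOR = 0.960271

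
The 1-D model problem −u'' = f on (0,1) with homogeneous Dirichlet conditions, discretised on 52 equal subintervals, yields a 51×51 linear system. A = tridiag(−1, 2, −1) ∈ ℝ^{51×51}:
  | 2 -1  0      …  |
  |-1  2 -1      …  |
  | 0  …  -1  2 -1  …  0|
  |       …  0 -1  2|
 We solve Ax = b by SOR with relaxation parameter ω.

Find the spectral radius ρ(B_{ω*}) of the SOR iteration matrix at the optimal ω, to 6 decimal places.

ρ_SOR = 0.886119

spectrum of D⁻¹(L+U) = {cos(kπ/52) : 1≤k≤51}; ρ_J = cos(π/52) = 0.998176.
√(1 − cos²(π/52)) = sin(π/52) ≈ 0.0603785.
ω* = 2 / (1 + 0.0603785) = 2 / 1.0603785 ≈ 1.886119.
ρ_SOR = ω* − 1 ≈ 0.886119.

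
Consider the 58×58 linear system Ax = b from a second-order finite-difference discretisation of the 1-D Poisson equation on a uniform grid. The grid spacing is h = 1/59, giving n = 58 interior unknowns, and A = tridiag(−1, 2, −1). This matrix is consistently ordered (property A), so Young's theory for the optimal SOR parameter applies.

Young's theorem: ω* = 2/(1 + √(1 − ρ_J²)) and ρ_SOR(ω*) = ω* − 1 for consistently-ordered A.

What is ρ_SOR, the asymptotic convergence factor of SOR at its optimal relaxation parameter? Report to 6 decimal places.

B_J for the 58×58 system has eigenvalues cos(kπ/59); ρ_J = cos(π/59) = 0.998583.
√(1−ρ_J²) = |sin(π/59)| = 0.0532222
[ω*] 2 ÷ (1 + 0.0532222) = 2 ÷ 1.0532222 = 1.898935.
Hence ρ(B_{ω*}) = 1.898935 − 1 = 0.898935.

ρ_SOR = 0.898935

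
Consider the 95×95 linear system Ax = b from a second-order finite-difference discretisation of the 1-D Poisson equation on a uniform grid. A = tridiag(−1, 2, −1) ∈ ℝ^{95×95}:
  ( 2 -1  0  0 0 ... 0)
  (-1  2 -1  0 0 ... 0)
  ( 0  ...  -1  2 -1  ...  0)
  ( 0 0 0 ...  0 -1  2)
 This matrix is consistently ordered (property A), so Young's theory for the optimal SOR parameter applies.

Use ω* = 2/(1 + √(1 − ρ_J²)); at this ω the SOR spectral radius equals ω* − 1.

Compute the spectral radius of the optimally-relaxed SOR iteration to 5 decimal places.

ρ_SOR = 0.93664

n=95: λ(B_J) = 1 − λ(A)/2 = cos(kπ/96); k=1 gives ρ_J = 0.99946.
√(1 − cos²(π/96)) = sin(π/96) ≈ 0.032719.
ω* = 2/(1+0.032719) = 1.93664
and ρ(B_{ω*}) = 1.93664 − 1 = 0.93664.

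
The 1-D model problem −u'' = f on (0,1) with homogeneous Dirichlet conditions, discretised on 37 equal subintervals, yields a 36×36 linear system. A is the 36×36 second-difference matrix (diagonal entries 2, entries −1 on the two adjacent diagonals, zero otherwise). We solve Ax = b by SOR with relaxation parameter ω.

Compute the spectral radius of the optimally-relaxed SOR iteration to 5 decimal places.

ρ_SOR = 0.84365

½·tridiag(1,0,1) at n=36: λ_k = cos(kπ/37); max |λ| at k=1 ⇒ ρ_J = cos(π/37) ≈ 0.99640.
root = sin(π/37) = 0.084806  (since 1−cos² = sin²).
Young: ω* = 2/(1+√(1−ρ_J²)) = 2/(1+0.084806) = 2/1.084806 = 1.84365.
ρ(B_{ω*}) = ω*−1 = 0.84365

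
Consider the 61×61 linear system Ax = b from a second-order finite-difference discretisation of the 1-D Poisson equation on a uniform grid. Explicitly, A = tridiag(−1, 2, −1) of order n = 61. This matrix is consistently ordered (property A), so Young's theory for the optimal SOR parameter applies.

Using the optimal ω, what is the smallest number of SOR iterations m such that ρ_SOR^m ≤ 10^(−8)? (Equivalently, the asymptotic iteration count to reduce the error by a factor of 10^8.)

ρ_J = max_k |cos(kπ/62)| = cos(π/62) = 0.9987165
√(1−ρ_J²) simplifies to sin(π/62) = 0.0506492.
Young: ω* = 2/(1+√(1−ρ_J²)) = 2/(1+0.0506492) = 2/1.0506492 = 1.9035849.
ρ_SOR = ω* − 1 = 1.9035849 − 1 = 0.9035849.
For 8 digits: m = 8·ln10 / (−ln 0.9035849) = 18.4207/0.101385 = 181.691; round up → m = 182.

m = 182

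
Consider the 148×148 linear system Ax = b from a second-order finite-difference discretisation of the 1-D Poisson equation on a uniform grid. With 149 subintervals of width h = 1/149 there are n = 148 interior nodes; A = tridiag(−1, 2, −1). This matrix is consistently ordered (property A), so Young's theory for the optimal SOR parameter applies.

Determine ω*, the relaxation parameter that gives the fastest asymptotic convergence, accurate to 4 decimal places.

B_J for the 148×148 system has eigenvalues cos(kπ/149); ρ_J = cos(π/149) = 0.9998.
root = sin(π/149) = 0.02108  (since 1−cos² = sin²).
[ω*] 2 ÷ (1 + 0.02108) = 2 ÷ 1.02108 = 1.9587.
ρ(B_{ω*}) = ω*−1 = 0.9587

ω* = 1.9587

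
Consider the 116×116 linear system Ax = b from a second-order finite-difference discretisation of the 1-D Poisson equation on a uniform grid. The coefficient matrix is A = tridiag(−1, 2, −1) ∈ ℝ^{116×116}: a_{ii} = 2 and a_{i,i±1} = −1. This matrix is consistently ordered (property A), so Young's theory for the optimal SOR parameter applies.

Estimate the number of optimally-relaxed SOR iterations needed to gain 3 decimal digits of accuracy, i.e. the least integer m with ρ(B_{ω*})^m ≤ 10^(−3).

m = 129

½·tridiag(1,0,1) at n=116: λ_k = cos(kπ/117); max |λ| at k=1 ⇒ ρ_J = cos(π/117) ≈ 0.9996395.
√(1 − cos²(π/117)) = sin(π/117) ≈ 0.0268480.
ω* = 2/(1+0.0268480) = 1.9477079
and ρ(B_{ω*}) = 1.9477079 − 1 = 0.9477079.
For 3 digits: m = 3·ln10 / (−ln 0.9477079) = 6.90776/0.0537089 = 128.615; round up → m = 129.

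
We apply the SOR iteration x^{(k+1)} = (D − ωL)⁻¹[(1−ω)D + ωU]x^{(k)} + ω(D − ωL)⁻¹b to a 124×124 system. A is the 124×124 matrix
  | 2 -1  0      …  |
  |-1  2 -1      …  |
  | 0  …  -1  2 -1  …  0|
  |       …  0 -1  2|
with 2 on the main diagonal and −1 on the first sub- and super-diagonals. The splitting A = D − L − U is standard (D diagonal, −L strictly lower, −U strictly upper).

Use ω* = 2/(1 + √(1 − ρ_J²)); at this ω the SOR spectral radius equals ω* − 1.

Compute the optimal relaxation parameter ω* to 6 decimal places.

ω* = 1.950972

½·tridiag(1,0,1) at n=124: λ_k = cos(kπ/125); max |λ| at k=1 ⇒ ρ_J = cos(π/125) ≈ 0.999684.
root = sin(π/125) = 0.0251301  (since 1−cos² = sin²).
So ω* = 2/1.0251301 = 1.950972 (Young).
ρ_SOR = ω* − 1 = 1.950972 − 1 = 0.950972.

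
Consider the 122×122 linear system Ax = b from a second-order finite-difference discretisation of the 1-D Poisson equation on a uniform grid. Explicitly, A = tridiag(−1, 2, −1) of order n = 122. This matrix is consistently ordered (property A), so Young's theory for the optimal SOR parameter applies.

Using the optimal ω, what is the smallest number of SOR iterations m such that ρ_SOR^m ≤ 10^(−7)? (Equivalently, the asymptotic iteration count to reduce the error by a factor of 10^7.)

m = 316

spectrum of D⁻¹(L+U) = {cos(kπ/123) : 1≤k≤122}; ρ_J = cos(π/123) = 0.9996738.
√(1−ρ_J²) simplifies to sin(π/123) = 0.0255386.
ω* = 2/(1 + 0.0255386) = 2/1.0255386 = 1.9501948.
At ω = 1.9501948 every |λ(B_ω)| = ω−1, so ρ_SOR = 0.9501948.
7·ln10 = 16.1181; −ln(0.9501948) = 0.0510883; m = ⌈16.1181/0.0510883⌉ = ⌈315.495⌉ = 316.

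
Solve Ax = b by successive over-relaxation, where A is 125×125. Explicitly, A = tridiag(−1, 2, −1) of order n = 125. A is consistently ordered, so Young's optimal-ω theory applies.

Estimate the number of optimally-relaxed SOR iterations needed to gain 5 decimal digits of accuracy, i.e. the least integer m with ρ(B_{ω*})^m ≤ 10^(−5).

m = 231

ρ_J = max_k |cos(kπ/126)| = cos(π/126) = 0.9996892
√(1−ρ_J²) simplifies to sin(π/126) = 0.0249307.
So ω* = 2/1.0249307 = 1.9513514 (Young).
and ρ(B_{ω*}) = 1.9513514 − 1 = 0.9513514.
ρ_SOR^m ≤ 10^(−5) ⇔ m ≥ 5·ln10/(−ln 0.9513514) = 11.5129/0.0498718 = 230.850; m = ⌈230.850⌉ = 231.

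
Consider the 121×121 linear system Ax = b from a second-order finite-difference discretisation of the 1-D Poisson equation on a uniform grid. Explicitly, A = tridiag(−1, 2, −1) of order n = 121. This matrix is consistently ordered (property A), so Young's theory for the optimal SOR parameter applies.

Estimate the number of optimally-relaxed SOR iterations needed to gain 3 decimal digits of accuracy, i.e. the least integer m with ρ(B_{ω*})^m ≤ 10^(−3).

m = 135

B_J for the 121×121 system has eigenvalues cos(kπ/122); ρ_J = cos(π/122) = 0.9996685.
root = sin(π/122) = 0.0257479  (since 1−cos² = sin²).
So ω* = 2/1.0257479 = 1.9497968 (Young).
ρ(B_{ω*}) = ω*−1 = 0.9497968
(0.9497968)^m ≤ 10^{−3}  ⇒  m·ln(0.9497968) ≤ −3·ln10  ⇒  m ≥ 134.113  ⇒  m = 135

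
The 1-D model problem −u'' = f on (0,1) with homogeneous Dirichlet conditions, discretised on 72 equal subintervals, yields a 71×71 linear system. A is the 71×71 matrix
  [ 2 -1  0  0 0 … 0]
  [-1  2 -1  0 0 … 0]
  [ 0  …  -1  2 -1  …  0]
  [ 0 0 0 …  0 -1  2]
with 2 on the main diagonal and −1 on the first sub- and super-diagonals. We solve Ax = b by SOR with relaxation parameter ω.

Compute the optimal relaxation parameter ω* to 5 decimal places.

ρ_J = max_k |cos(kπ/72)| = cos(π/72) = 0.99905
1 − cos²(π/72) = sin²(π/72) ⇒ √(1−ρ_J²) = sin(π/72) = 0.043619.
[ω*] 2 ÷ (1 + 0.043619) = 2 ÷ 1.043619 = 1.91641.
Hence ρ(B_{ω*}) = 1.91641 − 1 = 0.91641.

ω* = 1.91641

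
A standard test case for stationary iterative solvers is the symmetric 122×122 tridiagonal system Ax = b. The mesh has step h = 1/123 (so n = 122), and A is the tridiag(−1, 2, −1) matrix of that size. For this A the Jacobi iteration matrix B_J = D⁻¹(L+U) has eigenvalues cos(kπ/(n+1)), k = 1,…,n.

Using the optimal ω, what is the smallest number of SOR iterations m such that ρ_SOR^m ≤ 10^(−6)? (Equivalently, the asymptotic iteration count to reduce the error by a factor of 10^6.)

n=122: λ(B_J) = 1 − λ(A)/2 = cos(kπ/123); k=1 gives ρ_J = 0.9996738.
root = sin(π/123) = 0.0255386  (since 1−cos² = sin²).
So ω* = 2/1.0255386 = 1.9501948 (Young).
At ω = 1.9501948 every |λ(B_ω)| = ω−1, so ρ_SOR = 0.9501948.
m ≥ 6·ln10 / (−ln 0.9501948) = 270.424; smallest integer m = 271.

m = 271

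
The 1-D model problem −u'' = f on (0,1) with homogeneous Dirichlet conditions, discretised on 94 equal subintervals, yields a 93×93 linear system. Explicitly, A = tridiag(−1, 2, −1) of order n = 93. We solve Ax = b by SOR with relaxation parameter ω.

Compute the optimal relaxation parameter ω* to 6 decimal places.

ω* = 1.935331

With n=93, ρ(Jacobi) = cos(π/94) = 0.999442.
root = sin(π/94) = 0.0334150  (since 1−cos² = sin²).
So ω* = 2/1.0334150 = 1.935331 (Young).
ρ_SOR = ω* − 1 ≈ 0.935331.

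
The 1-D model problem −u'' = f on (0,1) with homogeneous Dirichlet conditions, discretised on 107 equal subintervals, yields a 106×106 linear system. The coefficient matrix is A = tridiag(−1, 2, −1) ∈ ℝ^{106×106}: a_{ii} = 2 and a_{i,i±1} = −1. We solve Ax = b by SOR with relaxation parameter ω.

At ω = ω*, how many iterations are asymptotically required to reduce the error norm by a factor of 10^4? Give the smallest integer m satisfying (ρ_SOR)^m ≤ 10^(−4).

m = 157

ρ_J = max_k |cos(kπ/107)| = cos(π/107) = 0.9995690
√(1−ρ_J²) simplifies to sin(π/107) = 0.0293565.
ω* = 2/(1 + 0.0293565) = 2/1.0293565 = 1.9429615.
At ω = 1.9429615 every |λ(B_ω)| = ω−1, so ρ_SOR = 0.9429615.
4·ln10 = 9.21034; −ln(0.9429615) = 0.0587298; m = ⌈9.21034/0.0587298⌉ = ⌈156.826⌉ = 157.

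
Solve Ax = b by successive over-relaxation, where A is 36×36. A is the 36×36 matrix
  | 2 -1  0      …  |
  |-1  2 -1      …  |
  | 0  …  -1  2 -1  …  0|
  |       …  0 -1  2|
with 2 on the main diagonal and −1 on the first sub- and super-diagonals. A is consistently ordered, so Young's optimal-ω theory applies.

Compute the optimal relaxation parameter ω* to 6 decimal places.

½·tridiag(1,0,1) at n=36: λ_k = cos(kπ/37); max |λ| at k=1 ⇒ ρ_J = cos(π/37) ≈ 0.996397.
root = sin(π/37) = 0.0848059  (since 1−cos² = sin²).
ω* = 2/(1 + 0.0848059) = 2/1.0848059 = 1.843648.
ρ_SOR = ω* − 1 = 1.843648 − 1 = 0.843648.

ω* = 1.843648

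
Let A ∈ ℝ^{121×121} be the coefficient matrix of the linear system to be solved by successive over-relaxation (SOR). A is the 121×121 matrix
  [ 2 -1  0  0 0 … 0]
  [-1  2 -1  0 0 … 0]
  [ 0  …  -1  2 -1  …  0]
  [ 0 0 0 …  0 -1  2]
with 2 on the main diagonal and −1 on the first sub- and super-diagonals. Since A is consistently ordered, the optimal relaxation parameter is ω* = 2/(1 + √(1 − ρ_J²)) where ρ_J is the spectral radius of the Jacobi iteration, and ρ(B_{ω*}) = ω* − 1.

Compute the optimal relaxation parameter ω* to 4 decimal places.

ω* = 1.9498

[ρ_J] n=121: ρ(B_J) = cos(π/(n+1)) = cos(π/122) = 0.9997.
1 − cos²(π/122) = sin²(π/122) ⇒ √(1−ρ_J²) = sin(π/122) = 0.02575.
ω* = 2/(1+0.02575) = 1.9498
ρ_SOR = ω* − 1 ≈ 0.9498.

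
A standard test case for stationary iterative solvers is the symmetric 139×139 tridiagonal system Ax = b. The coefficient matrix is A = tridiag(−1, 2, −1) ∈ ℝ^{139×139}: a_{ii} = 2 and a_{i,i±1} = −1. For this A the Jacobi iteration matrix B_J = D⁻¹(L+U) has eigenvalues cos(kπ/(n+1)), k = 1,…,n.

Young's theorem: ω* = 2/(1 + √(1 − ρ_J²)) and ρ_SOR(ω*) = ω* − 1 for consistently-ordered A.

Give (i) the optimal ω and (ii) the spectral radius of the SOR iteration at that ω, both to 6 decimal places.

With n=139, ρ(Jacobi) = cos(π/140) = 0.999748.
√(1−ρ_J²) = |sin(π/140)| = 0.0224381
Young: ω* = 2/(1+√(1−ρ_J²)) = 2/(1+0.0224381) = 2/1.0224381 = 1.956109.
At ω = 1.956109 every |λ(B_ω)| = ω−1, so ρ_SOR = 0.956109.

ω* = 1.956109, ρ_SOR = 0.956109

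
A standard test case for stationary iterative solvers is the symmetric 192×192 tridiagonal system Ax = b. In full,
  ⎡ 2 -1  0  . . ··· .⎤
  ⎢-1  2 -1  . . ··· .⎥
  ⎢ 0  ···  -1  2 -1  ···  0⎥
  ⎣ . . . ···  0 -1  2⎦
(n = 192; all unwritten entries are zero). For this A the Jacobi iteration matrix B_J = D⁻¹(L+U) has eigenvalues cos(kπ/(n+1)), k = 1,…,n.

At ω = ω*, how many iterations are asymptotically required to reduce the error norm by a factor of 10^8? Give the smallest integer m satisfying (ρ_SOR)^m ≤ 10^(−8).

n=192: λ(B_J) = 1 − λ(A)/2 = cos(kπ/193); k=1 gives ρ_J = 0.9998675.
√(1−ρ_J²) = |sin(π/193)| = 0.0162770
Young: ω* = 2/(1+√(1−ρ_J²)) = 2/(1+0.0162770) = 2/1.0162770 = 1.9679674.
ρ(B_{ω*}) = ω*−1 = 0.9679674
m ≥ 8·ln10 / (−ln 0.9679674) = 565.800; smallest integer m = 566.

m = 566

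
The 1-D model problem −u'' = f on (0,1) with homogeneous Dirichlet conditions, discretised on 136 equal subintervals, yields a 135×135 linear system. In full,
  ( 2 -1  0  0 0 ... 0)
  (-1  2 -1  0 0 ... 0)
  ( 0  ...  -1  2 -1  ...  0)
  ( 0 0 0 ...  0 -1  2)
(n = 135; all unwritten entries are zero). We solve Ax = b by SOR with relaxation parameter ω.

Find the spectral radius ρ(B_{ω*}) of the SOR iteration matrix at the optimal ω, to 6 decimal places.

With n=135, ρ(Jacobi) = cos(π/136) = 0.999733.
√(1 − cos²(π/136)) = sin(π/136) ≈ 0.0230979.
[ω*] 2 ÷ (1 + 0.0230979) = 2 ÷ 1.0230979 = 1.954847.
At ω = 1.954847 every |λ(B_ω)| = ω−1, so ρ_SOR = 0.954847.

ρ_SOR = 0.954847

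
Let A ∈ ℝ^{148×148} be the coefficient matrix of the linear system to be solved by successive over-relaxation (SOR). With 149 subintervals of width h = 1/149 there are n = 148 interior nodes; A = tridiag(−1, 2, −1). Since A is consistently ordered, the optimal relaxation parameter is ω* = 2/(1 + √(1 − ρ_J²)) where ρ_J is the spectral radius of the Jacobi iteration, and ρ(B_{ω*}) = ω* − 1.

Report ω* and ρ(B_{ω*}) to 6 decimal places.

ρ_J = max_k |cos(kπ/149)| = cos(π/149) = 0.999778
1 − cos²(π/149) = sin²(π/149) ⇒ √(1−ρ_J²) = sin(π/149) = 0.0210830.
Then 2/(1+√(1−ρ_J²)) = 2/(1+0.0210830); ω* = 2/1.0210830 = 1.958705.
ρ_SOR = ω* − 1 ≈ 0.958705.

ω* = 1.958705, ρ_SOR = 0.958705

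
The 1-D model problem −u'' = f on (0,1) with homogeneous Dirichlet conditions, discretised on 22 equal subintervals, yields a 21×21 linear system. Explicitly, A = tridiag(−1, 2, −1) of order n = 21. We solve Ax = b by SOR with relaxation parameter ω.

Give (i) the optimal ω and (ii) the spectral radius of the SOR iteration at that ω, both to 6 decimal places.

ω* = 1.750831, ρ_SOR = 0.750831

spectrum of D⁻¹(L+U) = {cos(kπ/22) : 1≤k≤21}; ρ_J = cos(π/22) = 0.989821.
√(1 − cos²(π/22)) = sin(π/22) ≈ 0.1423148.
Then 2/(1+√(1−ρ_J²)) = 2/(1+0.1423148); ω* = 2/1.1423148 = 1.750831.
and ρ(B_{ω*}) = 1.750831 − 1 = 0.750831.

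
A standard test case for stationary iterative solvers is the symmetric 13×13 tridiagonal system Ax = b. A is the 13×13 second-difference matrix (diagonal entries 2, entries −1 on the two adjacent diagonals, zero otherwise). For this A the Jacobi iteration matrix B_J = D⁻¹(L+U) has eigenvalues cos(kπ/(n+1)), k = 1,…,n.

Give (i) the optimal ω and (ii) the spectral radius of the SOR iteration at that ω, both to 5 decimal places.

ω* = 1.63596, ρ_SOR = 0.63596

With n=13, ρ(Jacobi) = cos(π/14) = 0.97493.
√(1−ρ_J²) simplifies to sin(π/14) = 0.222521.
ω* = 2 / (1 + 0.222521) = 2 / 1.222521 ≈ 1.63596.
and ρ(B_{ω*}) = 1.63596 − 1 = 0.63596.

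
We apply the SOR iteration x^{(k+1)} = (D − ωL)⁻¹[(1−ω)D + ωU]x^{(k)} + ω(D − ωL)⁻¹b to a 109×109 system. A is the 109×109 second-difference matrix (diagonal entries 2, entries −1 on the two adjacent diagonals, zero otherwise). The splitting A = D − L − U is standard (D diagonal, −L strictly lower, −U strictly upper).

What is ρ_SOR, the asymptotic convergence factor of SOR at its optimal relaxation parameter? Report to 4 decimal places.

spectrum of D⁻¹(L+U) = {cos(kπ/110) : 1≤k≤109}; ρ_J = cos(π/110) = 0.9996.
√(1 − cos²(π/110)) = sin(π/110) ≈ 0.02856.
ω* = 2 / (1 + 0.02856) = 2 / 1.02856 ≈ 1.9445.
[ρ_SOR] ω* − 1 = 0.9445.

ρ_SOR = 0.9445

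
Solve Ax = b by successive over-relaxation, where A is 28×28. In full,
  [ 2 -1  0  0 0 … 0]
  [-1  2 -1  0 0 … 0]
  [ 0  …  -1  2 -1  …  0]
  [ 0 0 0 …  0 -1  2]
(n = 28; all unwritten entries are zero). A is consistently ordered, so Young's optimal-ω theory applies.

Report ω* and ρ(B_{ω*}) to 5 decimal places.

spectrum of D⁻¹(L+U) = {cos(kπ/29) : 1≤k≤28}; ρ_J = cos(π/29) = 0.99414.
root = sin(π/29) = 0.108119  (since 1−cos² = sin²).
Young: ω* = 2/(1+√(1−ρ_J²)) = 2/(1+0.108119) = 2/1.108119 = 1.80486.
ρ_SOR = ω* − 1 ≈ 0.80486.

ω* = 1.80486, ρ_SOR = 0.80486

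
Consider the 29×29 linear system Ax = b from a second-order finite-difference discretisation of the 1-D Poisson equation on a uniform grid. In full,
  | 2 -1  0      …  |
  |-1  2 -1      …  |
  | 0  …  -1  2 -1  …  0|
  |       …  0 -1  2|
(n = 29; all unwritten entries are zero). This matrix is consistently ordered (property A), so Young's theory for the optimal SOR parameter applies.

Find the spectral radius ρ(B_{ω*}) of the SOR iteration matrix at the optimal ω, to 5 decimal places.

ρ_SOR = 0.81073

n=29: λ(B_J) = 1 − λ(A)/2 = cos(kπ/30); k=1 gives ρ_J = 0.99452.
1 − cos²(π/30) = sin²(π/30) ⇒ √(1−ρ_J²) = sin(π/30) = 0.104528.
ω* = 2/(1+0.104528) = 1.81073
[ρ_SOR] ω* − 1 = 0.81073.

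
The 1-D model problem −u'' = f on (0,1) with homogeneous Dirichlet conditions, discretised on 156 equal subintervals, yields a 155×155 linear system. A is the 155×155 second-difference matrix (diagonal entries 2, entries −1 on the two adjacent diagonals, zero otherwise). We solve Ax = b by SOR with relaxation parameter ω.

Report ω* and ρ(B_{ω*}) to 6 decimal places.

With n=155, ρ(Jacobi) = cos(π/156) = 0.999797.
root = sin(π/156) = 0.0201371  (since 1−cos² = sin²).
So ω* = 2/1.0201371 = 1.960521 (Young).
ρ_SOR = ω* − 1 ≈ 0.960521.

ω* = 1.960521, ρ_SOR = 0.960521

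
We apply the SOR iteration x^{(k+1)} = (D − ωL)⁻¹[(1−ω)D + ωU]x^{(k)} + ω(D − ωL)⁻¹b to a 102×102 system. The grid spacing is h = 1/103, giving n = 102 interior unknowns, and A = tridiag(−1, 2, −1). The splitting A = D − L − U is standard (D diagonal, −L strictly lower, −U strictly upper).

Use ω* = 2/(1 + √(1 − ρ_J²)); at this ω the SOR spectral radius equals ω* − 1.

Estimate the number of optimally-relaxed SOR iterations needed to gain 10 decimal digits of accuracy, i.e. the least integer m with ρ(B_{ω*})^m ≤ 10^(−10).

With n=102, ρ(Jacobi) = cos(π/103) = 0.9995349.
√(1−ρ_J²) simplifies to sin(π/103) = 0.0304962.
ω* = 2/(1 + 0.0304962) = 2/1.0304962 = 1.9408126.
At ω = 1.9408126 every |λ(B_ω)| = ω−1, so ρ_SOR = 0.9408126.
m ≥ 10·ln10 / (−ln 0.9408126) = 377.404; smallest integer m = 378.

m = 378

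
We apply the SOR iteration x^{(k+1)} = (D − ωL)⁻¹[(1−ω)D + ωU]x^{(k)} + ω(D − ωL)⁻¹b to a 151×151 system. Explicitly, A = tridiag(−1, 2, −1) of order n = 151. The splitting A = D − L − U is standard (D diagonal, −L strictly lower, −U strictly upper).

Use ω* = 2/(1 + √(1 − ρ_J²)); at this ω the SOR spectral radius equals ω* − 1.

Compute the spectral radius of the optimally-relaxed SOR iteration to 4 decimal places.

ρ_J = max_k |cos(kπ/152)| = cos(π/152) = 0.9998
1 − cos²(π/152) = sin²(π/152) ⇒ √(1−ρ_J²) = sin(π/152) = 0.02067.
ω* = 2 / (1 + 0.02067) = 2 / 1.02067 ≈ 1.9595.
ρ_SOR = ω* − 1 ≈ 0.9595.

ρ_SOR = 0.9595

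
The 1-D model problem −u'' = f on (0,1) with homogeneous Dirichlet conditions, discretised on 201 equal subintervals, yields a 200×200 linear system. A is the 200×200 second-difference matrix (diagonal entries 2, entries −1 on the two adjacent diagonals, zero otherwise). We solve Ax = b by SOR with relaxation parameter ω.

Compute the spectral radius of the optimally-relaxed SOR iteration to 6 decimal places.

ρ_SOR = 0.969223

½·tridiag(1,0,1) at n=200: λ_k = cos(kπ/201); max |λ| at k=1 ⇒ ρ_J = cos(π/201) ≈ 0.999878.
√(1−ρ_J²) simplifies to sin(π/201) = 0.0156292.
Then 2/(1+√(1−ρ_J²)) = 2/(1+0.0156292); ω* = 2/1.0156292 = 1.969223.
and ρ(B_{ω*}) = 1.969223 − 1 = 0.969223.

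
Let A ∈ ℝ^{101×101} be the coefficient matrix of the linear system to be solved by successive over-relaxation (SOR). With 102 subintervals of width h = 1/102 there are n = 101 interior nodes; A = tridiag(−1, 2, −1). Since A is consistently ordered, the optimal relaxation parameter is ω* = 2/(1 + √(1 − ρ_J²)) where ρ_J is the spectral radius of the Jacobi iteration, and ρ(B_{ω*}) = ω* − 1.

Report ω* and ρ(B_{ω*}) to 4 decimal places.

[ρ_J] n=101: ρ(B_J) = cos(π/(n+1)) = cos(π/102) = 0.9995.
√(1−ρ_J²) = |sin(π/102)| = 0.03080
So ω* = 2/1.03080 = 1.9402 (Young).
ρ_SOR = ω* − 1 = 1.9402 − 1 = 0.9402.

ω* = 1.9402, ρ_SOR = 0.9402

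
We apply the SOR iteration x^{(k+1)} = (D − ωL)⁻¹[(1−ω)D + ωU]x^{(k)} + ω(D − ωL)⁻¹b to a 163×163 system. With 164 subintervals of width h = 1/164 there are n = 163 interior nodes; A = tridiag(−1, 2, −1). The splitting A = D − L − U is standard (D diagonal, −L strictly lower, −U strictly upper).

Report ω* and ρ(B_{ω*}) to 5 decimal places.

ω* = 1.96241, ρ_SOR = 0.96241

[ρ_J] n=163: ρ(B_J) = cos(π/(n+1)) = cos(π/164) = 0.99982.
√(1−ρ_J²) = |sin(π/164)| = 0.019155
So ω* = 2/1.019155 = 1.96241 (Young).
Hence ρ(B_{ω*}) = 1.96241 − 1 = 0.96241.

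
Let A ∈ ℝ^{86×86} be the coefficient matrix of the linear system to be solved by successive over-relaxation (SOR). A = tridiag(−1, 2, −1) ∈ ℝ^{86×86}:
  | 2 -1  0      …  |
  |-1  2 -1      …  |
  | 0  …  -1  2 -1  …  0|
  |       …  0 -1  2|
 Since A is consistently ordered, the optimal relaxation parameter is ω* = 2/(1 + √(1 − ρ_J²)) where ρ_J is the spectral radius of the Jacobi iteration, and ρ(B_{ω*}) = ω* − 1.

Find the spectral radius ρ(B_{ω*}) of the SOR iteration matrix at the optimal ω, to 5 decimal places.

ρ_SOR = 0.93031

[ρ_J] n=86: ρ(B_J) = cos(π/(n+1)) = cos(π/87) = 0.99935.
√(1 − cos²(π/87)) = sin(π/87) ≈ 0.036102.
ω* = 2/(1 + 0.036102) = 2/1.036102 = 1.93031.
and ρ(B_{ω*}) = 1.93031 − 1 = 0.93031.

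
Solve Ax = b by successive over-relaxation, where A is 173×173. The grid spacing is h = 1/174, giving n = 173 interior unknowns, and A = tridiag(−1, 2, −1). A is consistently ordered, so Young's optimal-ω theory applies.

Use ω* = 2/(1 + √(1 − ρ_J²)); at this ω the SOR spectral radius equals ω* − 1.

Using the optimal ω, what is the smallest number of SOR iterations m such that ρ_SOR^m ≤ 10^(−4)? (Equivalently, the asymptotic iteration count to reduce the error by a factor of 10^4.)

B_J for the 173×173 system has eigenvalues cos(kπ/174); ρ_J = cos(π/174) = 0.9998370.
root = sin(π/174) = 0.0180541  (since 1−cos² = sin²).
ω* = 2/(1+0.0180541) = 1.9645321
Hence ρ(B_{ω*}) = 1.9645321 − 1 = 0.9645321.
For 4 digits: m = 4·ln10 / (−ln 0.9645321) = 9.21034/0.0361122 = 255.048; round up → m = 256.

m = 256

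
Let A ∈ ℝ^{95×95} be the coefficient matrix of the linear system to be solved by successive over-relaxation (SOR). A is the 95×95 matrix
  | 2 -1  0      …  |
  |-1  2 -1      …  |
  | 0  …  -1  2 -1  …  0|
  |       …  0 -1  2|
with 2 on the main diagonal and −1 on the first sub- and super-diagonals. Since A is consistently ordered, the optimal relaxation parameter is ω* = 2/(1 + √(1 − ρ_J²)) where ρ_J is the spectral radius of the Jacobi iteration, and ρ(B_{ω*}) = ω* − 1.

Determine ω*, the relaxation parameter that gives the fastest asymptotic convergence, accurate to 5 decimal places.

ω* = 1.93664

ρ_J = max_k |cos(kπ/96)| = cos(π/96) = 0.99946
root = sin(π/96) = 0.032719  (since 1−cos² = sin²).
Then 2/(1+√(1−ρ_J²)) = 2/(1+0.032719); ω* = 2/1.032719 = 1.93664.
ρ_SOR = ω* − 1 = 1.93664 − 1 = 0.93664.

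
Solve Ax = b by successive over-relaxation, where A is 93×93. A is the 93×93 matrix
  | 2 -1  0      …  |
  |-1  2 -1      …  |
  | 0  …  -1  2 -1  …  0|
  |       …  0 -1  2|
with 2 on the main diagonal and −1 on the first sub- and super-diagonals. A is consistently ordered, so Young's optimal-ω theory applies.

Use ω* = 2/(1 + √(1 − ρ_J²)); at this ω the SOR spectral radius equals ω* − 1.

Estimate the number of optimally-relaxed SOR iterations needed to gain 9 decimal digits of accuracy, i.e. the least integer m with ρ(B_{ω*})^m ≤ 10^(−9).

ρ_J = max_k |cos(kπ/94)| = cos(π/94) = 0.9994416
√(1−ρ_J²) = |sin(π/94)| = 0.0334150
Young: ω* = 2/(1+√(1−ρ_J²)) = 2/(1+0.0334150) = 2/1.0334150 = 1.9353309.
and ρ(B_{ω*}) = 1.9353309 − 1 = 0.9353309.
m ≥ 9·ln10 / (−ln 0.9353309) = 309.974; smallest integer m = 310.

m = 310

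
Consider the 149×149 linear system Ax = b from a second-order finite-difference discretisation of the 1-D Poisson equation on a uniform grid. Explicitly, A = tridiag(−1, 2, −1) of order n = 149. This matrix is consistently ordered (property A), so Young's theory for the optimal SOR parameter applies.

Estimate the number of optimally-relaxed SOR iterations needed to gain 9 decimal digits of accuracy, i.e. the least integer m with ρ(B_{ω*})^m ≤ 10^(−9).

B_J for the 149×149 system has eigenvalues cos(kπ/150); ρ_J = cos(π/150) = 0.9997807.
1 − cos²(π/150) = sin²(π/150) ⇒ √(1−ρ_J²) = sin(π/150) = 0.0209424.
Then 2/(1+√(1−ρ_J²)) = 2/(1+0.0209424); ω* = 2/1.0209424 = 1.9589744.
At ω = 1.9589744 every |λ(B_ω)| = ω−1, so ρ_SOR = 0.9589744.
For 9 digits: m = 9·ln10 / (−ln 0.9589744) = 20.7233/0.0418909 = 494.697; round up → m = 495.

m = 495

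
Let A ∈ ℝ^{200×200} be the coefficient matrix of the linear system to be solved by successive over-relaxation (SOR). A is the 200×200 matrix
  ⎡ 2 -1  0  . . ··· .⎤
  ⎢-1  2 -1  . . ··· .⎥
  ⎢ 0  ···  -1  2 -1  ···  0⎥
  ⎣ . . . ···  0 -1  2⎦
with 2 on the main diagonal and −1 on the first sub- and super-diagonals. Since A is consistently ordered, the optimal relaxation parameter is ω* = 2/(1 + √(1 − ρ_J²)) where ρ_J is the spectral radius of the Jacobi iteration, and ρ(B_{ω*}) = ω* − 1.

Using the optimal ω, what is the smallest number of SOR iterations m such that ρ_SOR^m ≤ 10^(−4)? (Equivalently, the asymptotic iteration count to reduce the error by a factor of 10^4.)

B_J for the 200×200 system has eigenvalues cos(kπ/201); ρ_J = cos(π/201) = 0.9998779.
√(1 − cos²(π/201)) = sin(π/201) ≈ 0.0156292.
ω* = 2/(1+0.0156292) = 1.9692226
Hence ρ(B_{ω*}) = 1.9692226 − 1 = 0.9692226.
4·ln10 = 9.21034; −ln(0.9692226) = 0.031261; m = ⌈9.21034/0.031261⌉ = ⌈294.627⌉ = 295.

m = 295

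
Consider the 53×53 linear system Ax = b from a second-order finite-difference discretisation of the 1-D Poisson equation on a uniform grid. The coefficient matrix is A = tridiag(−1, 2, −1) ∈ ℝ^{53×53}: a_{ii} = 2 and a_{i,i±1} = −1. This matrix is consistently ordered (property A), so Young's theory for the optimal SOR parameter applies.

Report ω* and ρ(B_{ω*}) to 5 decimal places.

n=53: λ(B_J) = 1 − λ(A)/2 = cos(kπ/54); k=1 gives ρ_J = 0.99831.
√(1 − cos²(π/54)) = sin(π/54) ≈ 0.058145.
So ω* = 2/1.058145 = 1.89010 (Young).
ρ(B_{ω*}) = ω*−1 = 0.89010

ω* = 1.89010, ρ_SOR = 0.89010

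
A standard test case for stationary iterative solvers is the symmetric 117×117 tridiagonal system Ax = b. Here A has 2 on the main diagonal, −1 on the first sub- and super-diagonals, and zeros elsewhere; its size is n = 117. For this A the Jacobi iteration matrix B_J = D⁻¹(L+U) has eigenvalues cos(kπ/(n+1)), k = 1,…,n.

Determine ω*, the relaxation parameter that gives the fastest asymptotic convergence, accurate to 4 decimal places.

[ρ_J] n=117: ρ(B_J) = cos(π/(n+1)) = cos(π/118) = 0.9996.
root = sin(π/118) = 0.02662  (since 1−cos² = sin²).
Then 2/(1+√(1−ρ_J²)) = 2/(1+0.02662); ω* = 2/1.02662 = 1.9481.
At ω = 1.9481 every |λ(B_ω)| = ω−1, so ρ_SOR = 0.9481.

ω* = 1.9481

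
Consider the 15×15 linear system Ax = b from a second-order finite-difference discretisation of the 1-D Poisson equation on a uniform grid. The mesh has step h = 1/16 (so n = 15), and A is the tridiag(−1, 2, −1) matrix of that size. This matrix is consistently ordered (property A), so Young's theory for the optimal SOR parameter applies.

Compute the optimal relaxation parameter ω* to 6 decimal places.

spectrum of D⁻¹(L+U) = {cos(kπ/16) : 1≤k≤15}; ρ_J = cos(π/16) = 0.980785.
1 − cos²(π/16) = sin²(π/16) ⇒ √(1−ρ_J²) = sin(π/16) = 0.1950903.
ω* = 2/(1+0.1950903) = 1.673514
ρ_SOR = ω* − 1 ≈ 0.673514.

ω* = 1.673514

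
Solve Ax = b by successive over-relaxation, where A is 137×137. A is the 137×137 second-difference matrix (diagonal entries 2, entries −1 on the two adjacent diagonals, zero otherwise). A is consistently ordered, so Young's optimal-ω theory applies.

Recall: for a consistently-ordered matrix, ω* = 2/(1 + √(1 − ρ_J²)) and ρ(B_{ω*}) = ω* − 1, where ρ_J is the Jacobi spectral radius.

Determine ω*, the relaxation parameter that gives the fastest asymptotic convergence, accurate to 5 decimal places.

ω* = 1.95549

ρ_J = max_k |cos(kπ/138)| = cos(π/138) = 0.99974
root = sin(π/138) = 0.022763  (since 1−cos² = sin²).
ω* = 2/(1 + 0.022763) = 2/1.022763 = 1.95549.
ρ_SOR = ω* − 1 = 1.95549 − 1 = 0.95549.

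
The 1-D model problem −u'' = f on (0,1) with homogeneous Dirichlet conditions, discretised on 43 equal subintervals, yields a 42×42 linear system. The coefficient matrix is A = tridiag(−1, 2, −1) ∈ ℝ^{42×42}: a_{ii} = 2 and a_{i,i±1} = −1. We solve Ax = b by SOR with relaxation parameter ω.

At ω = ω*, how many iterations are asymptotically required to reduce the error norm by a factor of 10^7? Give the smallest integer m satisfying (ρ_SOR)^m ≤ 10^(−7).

spectrum of D⁻¹(L+U) = {cos(kπ/43) : 1≤k≤42}; ρ_J = cos(π/43) = 0.9973323.
1 − cos²(π/43) = sin²(π/43) ⇒ √(1−ρ_J²) = sin(π/43) = 0.0729953.
So ω* = 2/1.0729953 = 1.8639411 (Young).
ρ_SOR = ω* − 1 ≈ 0.8639411.
ρ_SOR^m ≤ 10^(−7) ⇔ m ≥ 7·ln10/(−ln 0.8639411) = 16.1181/0.146251 = 110.208; m = ⌈110.208⌉ = 111.

m = 111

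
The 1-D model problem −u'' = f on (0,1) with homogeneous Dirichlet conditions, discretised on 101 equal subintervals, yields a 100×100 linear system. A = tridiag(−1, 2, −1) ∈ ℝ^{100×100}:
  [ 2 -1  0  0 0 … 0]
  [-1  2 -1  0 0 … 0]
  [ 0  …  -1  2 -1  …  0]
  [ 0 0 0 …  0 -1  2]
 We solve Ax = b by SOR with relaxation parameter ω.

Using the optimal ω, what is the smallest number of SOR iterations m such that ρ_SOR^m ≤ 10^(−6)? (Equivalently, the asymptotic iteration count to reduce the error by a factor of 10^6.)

n=100: λ(B_J) = 1 − λ(A)/2 = cos(kπ/101); k=1 gives ρ_J = 0.9995163.
√(1−ρ_J²) = |sin(π/101)| = 0.0310999
Then 2/(1+√(1−ρ_J²)) = 2/(1+0.0310999); ω* = 2/1.0310999 = 1.9396763.
ρ(B_{ω*}) = ω*−1 = 0.9396763
(0.9396763)^m ≤ 10^{−6}  ⇒  m·ln(0.9396763) ≤ −6·ln10  ⇒  m ≥ 222.043  ⇒  m = 223

m = 223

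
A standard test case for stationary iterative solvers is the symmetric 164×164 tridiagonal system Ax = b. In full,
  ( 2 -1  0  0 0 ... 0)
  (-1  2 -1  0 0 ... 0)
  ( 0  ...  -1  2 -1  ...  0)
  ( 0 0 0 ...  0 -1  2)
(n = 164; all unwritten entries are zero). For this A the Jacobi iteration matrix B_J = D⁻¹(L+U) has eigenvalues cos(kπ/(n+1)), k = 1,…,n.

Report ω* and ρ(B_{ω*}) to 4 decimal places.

ω* = 1.9626, ρ_SOR = 0.9626

spectrum of D⁻¹(L+U) = {cos(kπ/165) : 1≤k≤164}; ρ_J = cos(π/165) = 0.9998.
√(1−ρ_J²) simplifies to sin(π/165) = 0.01904.
So ω* = 2/1.01904 = 1.9626 (Young).
ρ_SOR = ω* − 1 = 1.9626 − 1 = 0.9626.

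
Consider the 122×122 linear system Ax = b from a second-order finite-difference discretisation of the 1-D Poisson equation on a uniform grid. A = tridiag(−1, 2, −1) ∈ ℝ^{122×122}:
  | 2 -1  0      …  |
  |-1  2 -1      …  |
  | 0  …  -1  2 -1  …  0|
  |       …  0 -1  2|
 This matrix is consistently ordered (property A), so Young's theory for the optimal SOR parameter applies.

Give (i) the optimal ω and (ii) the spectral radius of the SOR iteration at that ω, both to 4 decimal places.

ω* = 1.9502, ρ_SOR = 0.9502

With n=122, ρ(Jacobi) = cos(π/123) = 0.9997.
√(1 − cos²(π/123)) = sin(π/123) ≈ 0.02554.
ω* = 2/(1 + 0.02554) = 2/1.02554 = 1.9502.
and ρ(B_{ω*}) = 1.9502 − 1 = 0.9502.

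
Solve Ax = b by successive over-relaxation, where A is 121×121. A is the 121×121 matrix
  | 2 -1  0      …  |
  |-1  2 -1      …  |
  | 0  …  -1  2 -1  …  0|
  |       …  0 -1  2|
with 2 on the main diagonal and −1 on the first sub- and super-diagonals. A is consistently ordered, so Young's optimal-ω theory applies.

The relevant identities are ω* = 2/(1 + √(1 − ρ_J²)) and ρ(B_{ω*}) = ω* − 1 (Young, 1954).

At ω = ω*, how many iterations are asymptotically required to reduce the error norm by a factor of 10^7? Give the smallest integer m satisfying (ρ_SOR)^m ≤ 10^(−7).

m = 313

n=121: λ(B_J) = 1 − λ(A)/2 = cos(kπ/122); k=1 gives ρ_J = 0.9996685.
√(1−ρ_J²) = |sin(π/122)| = 0.0257479
Then 2/(1+√(1−ρ_J²)) = 2/(1+0.0257479); ω* = 2/1.0257479 = 1.9497968.
ρ(B_{ω*}) = ω*−1 = 0.9497968
(0.9497968)^m ≤ 10^{−7}  ⇒  m·ln(0.9497968) ≤ −7·ln10  ⇒  m ≥ 312.929  ⇒  m = 313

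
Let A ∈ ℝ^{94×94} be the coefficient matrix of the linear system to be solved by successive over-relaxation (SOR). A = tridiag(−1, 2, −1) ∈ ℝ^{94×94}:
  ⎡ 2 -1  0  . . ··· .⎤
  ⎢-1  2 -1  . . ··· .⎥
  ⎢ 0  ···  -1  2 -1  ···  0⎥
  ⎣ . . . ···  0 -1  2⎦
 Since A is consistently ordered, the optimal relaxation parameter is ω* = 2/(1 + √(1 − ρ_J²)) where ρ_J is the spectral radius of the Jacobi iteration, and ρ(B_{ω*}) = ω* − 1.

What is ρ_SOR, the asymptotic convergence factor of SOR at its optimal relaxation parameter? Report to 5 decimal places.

spectrum of D⁻¹(L+U) = {cos(kπ/95) : 1≤k≤94}; ρ_J = cos(π/95) = 0.99945.
root = sin(π/95) = 0.033063  (since 1−cos² = sin²).
ω* = 2/(1+0.033063) = 1.93599
ρ_SOR = ω* − 1 = 1.93599 − 1 = 0.93599.

ρ_SOR = 0.93599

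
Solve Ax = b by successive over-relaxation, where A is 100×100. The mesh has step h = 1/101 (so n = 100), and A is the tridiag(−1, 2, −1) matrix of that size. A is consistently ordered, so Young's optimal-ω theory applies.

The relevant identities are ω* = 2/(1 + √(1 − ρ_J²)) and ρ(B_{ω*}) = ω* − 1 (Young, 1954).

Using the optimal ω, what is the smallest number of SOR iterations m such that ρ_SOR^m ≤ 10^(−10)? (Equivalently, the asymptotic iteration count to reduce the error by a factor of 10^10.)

m = 371

n=100: λ(B_J) = 1 − λ(A)/2 = cos(kπ/101); k=1 gives ρ_J = 0.9995163.
√(1−ρ_J²) simplifies to sin(π/101) = 0.0310999.
ω* = 2 / (1 + 0.0310999) = 2 / 1.0310999 ≈ 1.9396763.
ρ_SOR = ω* − 1 = 1.9396763 − 1 = 0.9396763.
(0.9396763)^m ≤ 10^{−10}  ⇒  m·ln(0.9396763) ≤ −10·ln10  ⇒  m ≥ 370.074  ⇒  m = 371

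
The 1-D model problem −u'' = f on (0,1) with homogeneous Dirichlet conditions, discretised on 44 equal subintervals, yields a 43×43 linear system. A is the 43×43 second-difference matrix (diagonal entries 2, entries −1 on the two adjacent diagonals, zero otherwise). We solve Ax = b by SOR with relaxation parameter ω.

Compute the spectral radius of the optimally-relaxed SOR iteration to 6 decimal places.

ρ_SOR = 0.866822

With n=43, ρ(Jacobi) = cos(π/44) = 0.997452.
√(1−ρ_J²) = |sin(π/44)| = 0.0713392
ω* = 2 / (1 + 0.0713392) = 2 / 1.0713392 ≈ 1.866822.
ρ(B_{ω*}) = ω*−1 = 0.866822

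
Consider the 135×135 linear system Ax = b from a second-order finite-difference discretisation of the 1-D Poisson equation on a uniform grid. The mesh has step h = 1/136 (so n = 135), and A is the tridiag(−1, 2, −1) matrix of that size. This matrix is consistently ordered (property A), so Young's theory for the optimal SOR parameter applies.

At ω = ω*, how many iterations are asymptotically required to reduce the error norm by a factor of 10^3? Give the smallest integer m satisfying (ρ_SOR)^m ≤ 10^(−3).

B_J for the 135×135 system has eigenvalues cos(kπ/136); ρ_J = cos(π/136) = 0.9997332.
√(1 − cos²(π/136)) = sin(π/136) ≈ 0.0230979.
[ω*] 2 ÷ (1 + 0.0230979) = 2 ÷ 1.0230979 = 1.9548471.
ρ_SOR = ω* − 1 ≈ 0.9548471.
ρ_SOR^m ≤ 10^(−3) ⇔ m ≥ 3·ln10/(−ln 0.9548471) = 6.90776/0.0462041 = 149.505; m = ⌈149.505⌉ = 150.

m = 150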